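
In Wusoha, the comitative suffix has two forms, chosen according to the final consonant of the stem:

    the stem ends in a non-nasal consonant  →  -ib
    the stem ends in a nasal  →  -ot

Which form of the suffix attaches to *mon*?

*mon*: final consonant = /n/, a nasal → -ot.

-ot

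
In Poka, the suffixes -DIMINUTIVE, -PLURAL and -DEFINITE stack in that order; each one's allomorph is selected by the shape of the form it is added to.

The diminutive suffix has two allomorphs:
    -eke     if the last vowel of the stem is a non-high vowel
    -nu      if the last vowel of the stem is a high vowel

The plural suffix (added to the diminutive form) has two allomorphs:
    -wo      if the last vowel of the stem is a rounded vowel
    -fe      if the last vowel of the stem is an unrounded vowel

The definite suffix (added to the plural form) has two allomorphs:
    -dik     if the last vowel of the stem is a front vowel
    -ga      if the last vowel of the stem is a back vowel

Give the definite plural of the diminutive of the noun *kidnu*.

kidnunuwoga

The last vowel of *kidnu* is /u/, which is a high vowel, so the diminutive suffix is -nu, giving *kidnunu*.
The diminutive form *kidnunu*: last vowel = /u/, a rounded vowel → -wo → *kidnunuwo*.
Since the last vowel of the plural form *kidnunuwo* is /o/ (a back vowel), it takes -ga, giving *kidnunuwoga*.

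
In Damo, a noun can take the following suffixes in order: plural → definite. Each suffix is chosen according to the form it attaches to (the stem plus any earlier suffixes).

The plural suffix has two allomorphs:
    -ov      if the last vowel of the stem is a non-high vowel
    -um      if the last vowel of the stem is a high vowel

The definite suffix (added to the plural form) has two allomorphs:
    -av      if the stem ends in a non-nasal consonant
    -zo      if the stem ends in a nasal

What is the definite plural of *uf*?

ufumzo

Since the last vowel of *uf* is /u/ (a high vowel), it takes -um, giving *ufum*.
Since the final consonant of the plural form *ufum* is /m/ (a nasal), it takes -zo, giving *ufumzo*.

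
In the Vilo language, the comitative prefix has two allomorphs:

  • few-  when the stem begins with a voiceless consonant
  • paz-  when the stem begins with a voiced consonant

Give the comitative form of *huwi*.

Since the first consonant of *huwi* is /h/ (voiceless), it takes few-, giving *fewhuwi*.

fewhuwi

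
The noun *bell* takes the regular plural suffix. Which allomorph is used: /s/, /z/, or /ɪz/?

The stem *bell* ends in a voiced non-sibilant sound.
The plural suffix surfaces as /ɪz/ after sibilants, /s/ after other voiceless consonants, and /z/ after other voiced sounds.
So the plural -s on *bell* is pronounced /z/.

/z/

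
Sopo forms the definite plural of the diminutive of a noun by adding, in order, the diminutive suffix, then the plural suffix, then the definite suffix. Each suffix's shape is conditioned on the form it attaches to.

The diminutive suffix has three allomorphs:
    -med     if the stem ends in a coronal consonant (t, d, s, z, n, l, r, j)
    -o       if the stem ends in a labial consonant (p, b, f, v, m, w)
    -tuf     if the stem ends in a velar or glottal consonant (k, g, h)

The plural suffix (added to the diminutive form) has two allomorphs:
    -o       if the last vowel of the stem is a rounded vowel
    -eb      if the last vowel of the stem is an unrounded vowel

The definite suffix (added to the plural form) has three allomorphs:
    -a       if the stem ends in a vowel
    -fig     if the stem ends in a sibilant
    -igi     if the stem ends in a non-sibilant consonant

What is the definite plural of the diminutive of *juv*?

juvooa

*juv* — final consonant /v/ (labial) → -o → *juvo*.
Since the last vowel of the diminutive form *juvo* is /o/ (a rounded vowel), it takes -o, giving *juvoo*.
The final sound of the plural form *juvoo* is /o/, which is a vowel, so the definite suffix is -a, giving *juvooa*.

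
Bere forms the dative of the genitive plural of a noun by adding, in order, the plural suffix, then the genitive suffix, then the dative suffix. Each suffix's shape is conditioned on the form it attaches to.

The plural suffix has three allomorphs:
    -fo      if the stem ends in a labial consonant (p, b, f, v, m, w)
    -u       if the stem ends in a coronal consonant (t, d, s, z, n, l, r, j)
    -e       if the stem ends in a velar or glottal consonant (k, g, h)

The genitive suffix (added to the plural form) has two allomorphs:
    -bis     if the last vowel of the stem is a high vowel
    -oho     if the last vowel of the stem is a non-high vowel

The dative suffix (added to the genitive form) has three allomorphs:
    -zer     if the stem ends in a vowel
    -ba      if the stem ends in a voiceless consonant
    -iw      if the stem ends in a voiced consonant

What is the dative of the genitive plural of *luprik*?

*luprik* — final consonant /k/ (velar/glottal) → -e → *luprike*.
The plural form *luprike*: last vowel = /e/, a non-high vowel → -oho → *luprikeoho*.
Since the final sound of the genitive form *luprikeoho* is /o/ (a vowel), it takes -zer, giving *luprikeohozer*.

luprikeohozer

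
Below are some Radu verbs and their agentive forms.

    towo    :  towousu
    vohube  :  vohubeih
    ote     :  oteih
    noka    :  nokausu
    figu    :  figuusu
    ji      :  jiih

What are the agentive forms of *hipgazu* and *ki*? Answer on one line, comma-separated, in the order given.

Looking at the last vowel of each stem: -ih when the last vowel of the stem is a front vowel (*vohube*, *ote*, *ji*); -usu when the last vowel of the stem is a back vowel (*towo*, *noka*, *figu*).
Since the last vowel of *hipgazu* is /u/ (a back vowel), it takes -usu, giving *hipgazuusu*.
*ki* — last vowel /i/ (a front vowel) → -ih → *kiih*.

hipgazuusu, kiih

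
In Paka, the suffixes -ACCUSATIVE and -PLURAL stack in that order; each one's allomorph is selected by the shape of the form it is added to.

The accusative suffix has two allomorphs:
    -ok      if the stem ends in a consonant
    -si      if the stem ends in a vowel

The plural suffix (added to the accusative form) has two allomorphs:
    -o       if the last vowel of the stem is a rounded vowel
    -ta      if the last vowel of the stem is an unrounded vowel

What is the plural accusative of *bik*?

bikoko

Since the final sound of *bik* is /k/ (a consonant), it takes -ok, giving *bikok*.
The accusative form *bikok*: last vowel = /o/, a rounded vowel → -o → *bikoko*.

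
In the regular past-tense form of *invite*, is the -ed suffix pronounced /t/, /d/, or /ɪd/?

The stem *invite* ends in /t/ or /d/.
The -ed suffix is realized as /ɪd/ after /t, d/; as /t/ after other voiceless consonants; and as /d/ after other voiced sounds.
So -ed on *invite* is pronounced /ɪd/.

/ɪd/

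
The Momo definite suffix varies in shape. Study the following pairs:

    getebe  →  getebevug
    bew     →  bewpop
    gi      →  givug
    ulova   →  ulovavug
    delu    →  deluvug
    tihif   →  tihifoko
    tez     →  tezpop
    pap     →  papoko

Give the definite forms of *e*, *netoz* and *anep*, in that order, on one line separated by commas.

The alternation tracks the final sound of the stem — -oko when the stem ends in a voiceless consonant (*tihif*, *pap*); -pop when the stem ends in a voiced consonant (*bew*, *tez*); -vug when the stem ends in a vowel (*getebe*, *gi*, *ulova*, *delu*).
Since the final sound of *e* is /e/ (a vowel), it takes -vug, giving *evug*.
Since the final sound of *netoz* is /z/ (a voiced consonant), it takes -pop, giving *netozpop*.
*anep* — final sound /p/ (a voiceless consonant) → -oko → *anepoko*.

evug, netozpop, anepoko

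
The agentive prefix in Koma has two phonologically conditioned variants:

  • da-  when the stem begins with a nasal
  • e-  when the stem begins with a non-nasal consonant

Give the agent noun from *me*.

*me* — first consonant /m/ (a nasal) → da- → *dame*.

dame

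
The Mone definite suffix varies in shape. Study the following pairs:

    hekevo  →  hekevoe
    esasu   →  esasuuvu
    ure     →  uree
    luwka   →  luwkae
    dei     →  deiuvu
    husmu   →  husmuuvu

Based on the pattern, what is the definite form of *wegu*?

weguuvu

The pattern is height harmony: -uvu when the last vowel of the stem is a high vowel (*esasu*, *dei*, *husmu*); -e when the last vowel of the stem is a non-high vowel (*hekevo*, *ure*, *luwka*).
*wegu* — last vowel /u/ (a high vowel) → -uvu → *weguuvu*.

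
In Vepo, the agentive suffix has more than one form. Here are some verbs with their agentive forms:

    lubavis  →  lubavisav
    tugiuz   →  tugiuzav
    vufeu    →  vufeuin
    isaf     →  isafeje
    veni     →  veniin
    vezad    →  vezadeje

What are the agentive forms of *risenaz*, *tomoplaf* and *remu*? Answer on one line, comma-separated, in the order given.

The alternation tracks the final sound of the stem — -av when the stem ends in a sibilant (*lubavis*, *tugiuz*); -eje when the stem ends in a non-sibilant consonant (*isaf*, *vezad*); -in when the stem ends in a vowel (*vufeu*, *veni*).
Since the final sound of *risenaz* is /z/ (a sibilant), it takes -av, giving *risenazav*.
*tomoplaf*: final sound = /f/, a non-sibilant consonant → -eje → *tomoplafeje*.
*remu* — final sound /u/ (a vowel) → -in → *remuin*.

risenazav, tomoplafeje, remuin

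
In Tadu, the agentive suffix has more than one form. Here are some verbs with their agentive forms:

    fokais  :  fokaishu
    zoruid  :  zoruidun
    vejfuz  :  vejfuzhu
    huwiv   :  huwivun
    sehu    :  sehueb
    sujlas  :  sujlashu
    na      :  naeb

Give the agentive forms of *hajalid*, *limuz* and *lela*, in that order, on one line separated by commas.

The suffix is conditioned by the final sound: -hu when the stem ends in a sibilant (*fokais*, *vejfuz*, *sujlas*); -un when the stem ends in a non-sibilant consonant (*zoruid*, *huwiv*); -eb when the stem ends in a vowel (*sehu*, *na*).
Since the final sound of *hajalid* is /d/ (a non-sibilant consonant), it takes -un, giving *hajalidun*.
Since the final sound of *limuz* is /z/ (a sibilant), it takes -hu, giving *limuzhu*.
*lela*: final sound = /a/, a vowel → -eb → *lelaeb*.

hajalidun, limuzhu, lelaeb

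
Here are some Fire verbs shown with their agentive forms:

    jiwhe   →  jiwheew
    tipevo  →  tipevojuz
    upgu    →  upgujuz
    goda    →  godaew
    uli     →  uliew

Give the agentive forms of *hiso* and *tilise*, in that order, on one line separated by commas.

hisojuz, tiliseew

The alternation tracks the last vowel of the stem — -juz when the last vowel of the stem is a rounded vowel (*tipevo*, *upgu*); -ew when the last vowel of the stem is an unrounded vowel (*jiwhe*, *goda*, *uli*).
*hiso* — last vowel /o/ (a rounded vowel) → -juz → *hisojuz*.
*tilise*: last vowel = /e/, an unrounded vowel → -ew → *tiliseew*.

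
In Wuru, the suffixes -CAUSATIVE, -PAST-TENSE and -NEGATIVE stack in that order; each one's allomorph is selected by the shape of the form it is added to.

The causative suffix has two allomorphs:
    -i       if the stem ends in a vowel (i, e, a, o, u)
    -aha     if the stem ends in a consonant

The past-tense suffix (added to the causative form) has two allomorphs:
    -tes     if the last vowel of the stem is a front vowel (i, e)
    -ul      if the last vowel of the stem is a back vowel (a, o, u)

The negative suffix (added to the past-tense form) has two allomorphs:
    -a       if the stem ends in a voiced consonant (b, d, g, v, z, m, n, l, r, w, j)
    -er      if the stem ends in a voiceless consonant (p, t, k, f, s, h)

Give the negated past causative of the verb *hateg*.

The final sound of *hateg* is /g/, which is a consonant, so the causative suffix is -aha, giving *hategaha*.
The causative form *hategaha*: last vowel = /a/, a back vowel → -ul → *hategahaul*.
The past-tense form *hategahaul*: final consonant = /l/, voiced → -a → *hategahaula*.

hategahaula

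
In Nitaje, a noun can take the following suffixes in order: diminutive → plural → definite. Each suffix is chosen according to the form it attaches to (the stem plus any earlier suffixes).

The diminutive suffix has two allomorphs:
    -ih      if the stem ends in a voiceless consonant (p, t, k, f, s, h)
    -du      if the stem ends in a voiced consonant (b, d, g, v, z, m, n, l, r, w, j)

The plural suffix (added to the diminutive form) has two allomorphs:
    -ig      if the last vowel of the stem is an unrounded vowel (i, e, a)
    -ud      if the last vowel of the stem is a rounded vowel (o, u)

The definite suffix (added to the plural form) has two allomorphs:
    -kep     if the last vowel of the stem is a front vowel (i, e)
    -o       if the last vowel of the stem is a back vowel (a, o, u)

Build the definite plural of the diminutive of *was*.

wasihigkep

Since the final consonant of *was* is /s/ (voiceless), it takes -ih, giving *wasih*.
Since the last vowel of the diminutive form *wasih* is /i/ (an unrounded vowel), it takes -ig, giving *wasihig*.
Since the last vowel of the plural form *wasihig* is /i/ (a front vowel), it takes -kep, giving *wasihigkep*.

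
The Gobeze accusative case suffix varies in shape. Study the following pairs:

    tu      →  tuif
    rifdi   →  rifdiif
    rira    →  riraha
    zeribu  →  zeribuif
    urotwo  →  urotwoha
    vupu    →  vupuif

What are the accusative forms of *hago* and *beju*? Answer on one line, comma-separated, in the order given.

The pattern is height harmony: -if when the last vowel of the stem is a high vowel (*tu*, *rifdi*, *zeribu*, *vupu*); -ha when the last vowel of the stem is a non-high vowel (*rira*, *urotwo*).
The last vowel of *hago* is /o/, which is a non-high vowel, so the suffix is -ha, giving *hagoha*.
*beju* — last vowel /u/ (a high vowel) → -if → *bejuif*.

hagoha, bejuif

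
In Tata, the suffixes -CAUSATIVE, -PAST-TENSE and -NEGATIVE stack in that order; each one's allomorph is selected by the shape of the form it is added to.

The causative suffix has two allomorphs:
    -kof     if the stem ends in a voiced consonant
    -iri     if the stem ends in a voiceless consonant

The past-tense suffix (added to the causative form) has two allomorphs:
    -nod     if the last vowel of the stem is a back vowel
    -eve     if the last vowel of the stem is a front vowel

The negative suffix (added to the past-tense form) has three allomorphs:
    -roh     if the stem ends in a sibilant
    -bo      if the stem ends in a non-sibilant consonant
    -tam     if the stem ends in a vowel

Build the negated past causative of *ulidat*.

*ulidat*: final consonant = /t/, voiceless → -iri → *ulidatiri*.
Since the last vowel of the causative form *ulidatiri* is /i/ (a front vowel), it takes -eve, giving *ulidatirieve*.
The final sound of the past-tense form *ulidatirieve* is /e/, which is a vowel, so the negative suffix is -tam, giving *ulidatirievetam*.

ulidatirievetam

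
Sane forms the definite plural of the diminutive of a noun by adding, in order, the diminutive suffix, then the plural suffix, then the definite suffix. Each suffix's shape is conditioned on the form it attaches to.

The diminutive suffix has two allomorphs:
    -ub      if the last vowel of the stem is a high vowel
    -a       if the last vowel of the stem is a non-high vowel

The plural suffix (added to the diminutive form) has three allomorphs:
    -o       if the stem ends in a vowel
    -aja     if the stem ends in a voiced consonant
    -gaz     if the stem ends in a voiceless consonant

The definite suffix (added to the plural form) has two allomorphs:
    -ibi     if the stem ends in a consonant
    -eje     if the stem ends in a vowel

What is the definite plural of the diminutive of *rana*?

Since the last vowel of *rana* is /a/ (a non-high vowel), it takes -a, giving *ranaa*.
Since the final sound of the diminutive form *ranaa* is /a/ (a vowel), it takes -o, giving *ranaao*.
Since the final sound of the plural form *ranaao* is /o/ (a vowel), it takes -eje, giving *ranaaoeje*.

ranaaoeje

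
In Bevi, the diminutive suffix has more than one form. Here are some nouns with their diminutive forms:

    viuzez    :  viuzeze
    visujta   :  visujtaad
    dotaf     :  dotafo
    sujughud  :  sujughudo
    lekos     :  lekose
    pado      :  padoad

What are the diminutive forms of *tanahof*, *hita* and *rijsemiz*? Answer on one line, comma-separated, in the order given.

tanahofo, hitaad, rijsemize

The pattern is sibilance of the final sound: -e when the stem ends in a sibilant (*viuzez*, *lekos*); -o when the stem ends in a non-sibilant consonant (*dotaf*, *sujughud*); -ad when the stem ends in a vowel (*visujta*, *pado*).
*tanahof* — final sound /f/ (a non-sibilant consonant) → -o → *tanahofo*.
Since the final sound of *hita* is /a/ (a vowel), it takes -ad, giving *hitaad*.
The final sound of *rijsemiz* is /z/, which is a sibilant, so the suffix is -e, giving *rijsemize*.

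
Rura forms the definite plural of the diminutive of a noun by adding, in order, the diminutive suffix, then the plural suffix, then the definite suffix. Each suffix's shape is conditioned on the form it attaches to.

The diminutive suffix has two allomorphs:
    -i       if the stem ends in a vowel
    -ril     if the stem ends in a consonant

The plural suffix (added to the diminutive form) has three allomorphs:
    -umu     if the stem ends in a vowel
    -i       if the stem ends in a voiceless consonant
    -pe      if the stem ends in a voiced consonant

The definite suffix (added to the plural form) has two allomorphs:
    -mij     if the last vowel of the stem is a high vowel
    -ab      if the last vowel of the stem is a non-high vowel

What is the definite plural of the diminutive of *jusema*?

The final sound of *jusema* is /a/, which is a vowel, so the diminutive suffix is -i, giving *jusemai*.
The diminutive form *jusemai*: final sound = /i/, a vowel → -umu → *jusemaiumu*.
The plural form *jusemaiumu*: last vowel = /u/, a high vowel → -mij → *jusemaiumumij*.

jusemaiumumij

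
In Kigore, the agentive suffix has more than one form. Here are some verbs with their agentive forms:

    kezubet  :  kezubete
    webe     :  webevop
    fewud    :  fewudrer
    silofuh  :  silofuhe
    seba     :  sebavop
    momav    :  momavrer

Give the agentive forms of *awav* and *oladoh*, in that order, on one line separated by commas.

Looking at the final sound of each stem: -e when the stem ends in a voiceless consonant (*kezubet*, *silofuh*); -rer when the stem ends in a voiced consonant (*fewud*, *momav*); -vop when the stem ends in a vowel (*webe*, *seba*).
*awav* — final sound /v/ (a voiced consonant) → -rer → *awavrer*.
*oladoh* — final sound /h/ (a voiceless consonant) → -e → *oladohe*.

awavrer, oladohe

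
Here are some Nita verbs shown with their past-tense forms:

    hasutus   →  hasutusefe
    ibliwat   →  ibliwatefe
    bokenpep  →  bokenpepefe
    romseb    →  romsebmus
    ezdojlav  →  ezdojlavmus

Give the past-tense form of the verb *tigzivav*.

The pattern is voicing of the final consonant: -efe when the stem ends in a voiceless consonant (*hasutus*, *ibliwat*, *bokenpep*); -mus when the stem ends in a voiced consonant (*romseb*, *ezdojlav*).
The final consonant of *tigzivav* is /v/, which is voiced, so the suffix is -mus, giving *tigzivavmus*.

tigzivavmus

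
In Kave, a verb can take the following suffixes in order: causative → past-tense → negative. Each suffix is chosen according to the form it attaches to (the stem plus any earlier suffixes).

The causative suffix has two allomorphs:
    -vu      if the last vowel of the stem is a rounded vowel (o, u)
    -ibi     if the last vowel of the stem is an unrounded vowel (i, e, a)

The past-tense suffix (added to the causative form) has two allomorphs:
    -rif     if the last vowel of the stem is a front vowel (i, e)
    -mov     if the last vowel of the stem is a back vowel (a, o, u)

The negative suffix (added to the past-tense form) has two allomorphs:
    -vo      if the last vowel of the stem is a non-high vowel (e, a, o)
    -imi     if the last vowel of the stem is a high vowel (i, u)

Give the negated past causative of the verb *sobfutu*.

sobfutuvumovvo

*sobfutu* — last vowel /u/ (a rounded vowel) → -vu → *sobfutuvu*.
The last vowel of the causative form *sobfutuvu* is /u/, which is a back vowel, so the past-tense suffix is -mov, giving *sobfutuvumov*.
The past-tense form *sobfutuvumov*: last vowel = /o/, a non-high vowel → -vo → *sobfutuvumovvo*.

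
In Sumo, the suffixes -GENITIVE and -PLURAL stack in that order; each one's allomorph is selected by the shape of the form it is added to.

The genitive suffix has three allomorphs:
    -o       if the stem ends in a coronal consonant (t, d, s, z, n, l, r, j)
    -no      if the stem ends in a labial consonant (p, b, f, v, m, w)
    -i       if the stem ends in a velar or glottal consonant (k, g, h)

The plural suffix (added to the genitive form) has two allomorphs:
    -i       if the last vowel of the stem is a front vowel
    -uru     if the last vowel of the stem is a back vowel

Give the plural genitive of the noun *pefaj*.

The final consonant of *pefaj* is /j/, which is coronal, so the genitive suffix is -o, giving *pefajo*.
The genitive form *pefajo*: last vowel = /o/, a back vowel → -uru → *pefajouru*.

pefajouru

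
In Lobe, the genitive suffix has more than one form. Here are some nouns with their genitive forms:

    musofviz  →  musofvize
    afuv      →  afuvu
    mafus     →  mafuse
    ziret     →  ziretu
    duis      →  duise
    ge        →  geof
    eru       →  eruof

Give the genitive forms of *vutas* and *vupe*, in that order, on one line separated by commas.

vutase, vupeof

The suffix is conditioned by the final sound: -e when the stem ends in a sibilant (*musofviz*, *mafus*, *duis*); -u when the stem ends in a non-sibilant consonant (*afuv*, *ziret*); -of when the stem ends in a vowel (*ge*, *eru*).
Since the final sound of *vutas* is /s/ (a sibilant), it takes -e, giving *vutase*.
*vupe* — final sound /e/ (a vowel) → -of → *vupeof*.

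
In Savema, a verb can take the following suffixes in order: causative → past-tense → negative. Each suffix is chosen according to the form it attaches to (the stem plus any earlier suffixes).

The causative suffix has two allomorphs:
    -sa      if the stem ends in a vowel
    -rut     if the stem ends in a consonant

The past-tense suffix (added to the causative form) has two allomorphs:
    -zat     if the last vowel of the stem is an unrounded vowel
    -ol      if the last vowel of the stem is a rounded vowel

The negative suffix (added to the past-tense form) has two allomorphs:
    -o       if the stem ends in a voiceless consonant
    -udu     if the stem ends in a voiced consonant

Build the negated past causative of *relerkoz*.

*relerkoz* — final sound /z/ (a consonant) → -rut → *relerkozrut*.
The last vowel of the causative form *relerkozrut* is /u/, which is a rounded vowel, so the past-tense suffix is -ol, giving *relerkozrutol*.
The past-tense form *relerkozrutol*: final consonant = /l/, voiced → -udu → *relerkozrutoludu*.

relerkozrutoludu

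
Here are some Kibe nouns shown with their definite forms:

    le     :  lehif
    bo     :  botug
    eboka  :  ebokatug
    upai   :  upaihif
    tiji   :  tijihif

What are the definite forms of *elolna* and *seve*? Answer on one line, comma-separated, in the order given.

elolnatug, sevehif

The alternation tracks the last vowel of the stem — -hif when the last vowel of the stem is a front vowel (*le*, *upai*, *tiji*); -tug when the last vowel of the stem is a back vowel (*bo*, *eboka*).
*elolna*: last vowel = /a/, a back vowel → -tug → *elolnatug*.
*seve* — last vowel /e/ (a front vowel) → -hif → *sevehif*.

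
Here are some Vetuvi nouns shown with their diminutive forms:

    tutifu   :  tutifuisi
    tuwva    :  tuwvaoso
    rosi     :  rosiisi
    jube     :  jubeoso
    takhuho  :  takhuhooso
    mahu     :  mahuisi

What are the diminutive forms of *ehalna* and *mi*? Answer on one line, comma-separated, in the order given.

ehalnaoso, miisi

The suffix is conditioned by the last vowel: -isi when the last vowel of the stem is a high vowel (*tutifu*, *rosi*, *mahu*); -oso when the last vowel of the stem is a non-high vowel (*tuwva*, *jube*, *takhuho*).
The last vowel of *ehalna* is /a/, which is a non-high vowel, so the suffix is -oso, giving *ehalnaoso*.
Since the last vowel of *mi* is /i/ (a high vowel), it takes -isi, giving *miisi*.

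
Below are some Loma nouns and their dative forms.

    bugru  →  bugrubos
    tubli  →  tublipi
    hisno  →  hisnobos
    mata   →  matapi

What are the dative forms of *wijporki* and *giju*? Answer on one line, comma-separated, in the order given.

wijporkipi, gijubos

The alternation tracks the last vowel of the stem — -bos when the last vowel of the stem is a rounded vowel (*bugru*, *hisno*); -pi when the last vowel of the stem is an unrounded vowel (*tubli*, *mata*).
*wijporki*: last vowel = /i/, an unrounded vowel → -pi → *wijporkipi*.
*giju*: last vowel = /u/, a rounded vowel → -bos → *gijubos*.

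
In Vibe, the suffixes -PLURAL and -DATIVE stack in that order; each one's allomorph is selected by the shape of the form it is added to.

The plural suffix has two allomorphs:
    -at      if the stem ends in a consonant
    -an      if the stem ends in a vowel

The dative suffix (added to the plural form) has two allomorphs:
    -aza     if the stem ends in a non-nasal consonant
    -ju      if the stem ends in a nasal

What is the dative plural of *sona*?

sonaanju

Since the final sound of *sona* is /a/ (a vowel), it takes -an, giving *sonaan*.
The final consonant of the plural form *sonaan* is /n/, which is a nasal, so the dative suffix is -ju, giving *sonaanju*.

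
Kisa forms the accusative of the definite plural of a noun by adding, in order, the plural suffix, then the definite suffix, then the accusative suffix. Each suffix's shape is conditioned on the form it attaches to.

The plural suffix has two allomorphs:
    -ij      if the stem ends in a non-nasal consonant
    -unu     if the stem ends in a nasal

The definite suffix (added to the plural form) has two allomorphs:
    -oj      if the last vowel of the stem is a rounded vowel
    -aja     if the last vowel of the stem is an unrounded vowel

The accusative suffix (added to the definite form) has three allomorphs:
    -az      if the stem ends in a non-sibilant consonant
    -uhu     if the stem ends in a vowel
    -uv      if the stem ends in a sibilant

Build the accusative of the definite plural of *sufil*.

Since the final consonant of *sufil* is /l/ (non-nasal), it takes -ij, giving *sufilij*.
The plural form *sufilij* — last vowel /i/ (an unrounded vowel) → -aja → *sufilijaja*.
Since the final sound of the definite form *sufilijaja* is /a/ (a vowel), it takes -uhu, giving *sufilijajauhu*.

sufilijajauhu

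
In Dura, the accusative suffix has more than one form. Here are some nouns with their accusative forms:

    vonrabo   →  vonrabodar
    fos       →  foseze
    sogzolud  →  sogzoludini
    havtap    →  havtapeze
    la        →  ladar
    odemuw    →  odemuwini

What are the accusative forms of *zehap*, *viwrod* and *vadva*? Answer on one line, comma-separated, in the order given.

The pattern is voicing of the final sound: -eze when the stem ends in a voiceless consonant (*fos*, *havtap*); -ini when the stem ends in a voiced consonant (*sogzolud*, *odemuw*); -dar when the stem ends in a vowel (*vonrabo*, *la*).
*zehap* — final sound /p/ (a voiceless consonant) → -eze → *zehapeze*.
Since the final sound of *viwrod* is /d/ (a voiced consonant), it takes -ini, giving *viwrodini*.
*vadva* — final sound /a/ (a vowel) → -dar → *vadvadar*.

zehapeze, viwrodini, vadvadar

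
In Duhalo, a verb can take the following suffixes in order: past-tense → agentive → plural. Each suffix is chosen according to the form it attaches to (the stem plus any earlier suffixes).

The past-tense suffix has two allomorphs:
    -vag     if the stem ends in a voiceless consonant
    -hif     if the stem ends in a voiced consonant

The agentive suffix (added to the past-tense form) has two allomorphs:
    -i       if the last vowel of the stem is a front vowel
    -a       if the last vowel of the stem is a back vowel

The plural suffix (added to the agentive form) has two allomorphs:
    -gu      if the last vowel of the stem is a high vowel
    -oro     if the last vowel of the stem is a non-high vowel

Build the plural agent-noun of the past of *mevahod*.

The final consonant of *mevahod* is /d/, which is voiced, so the past-tense suffix is -hif, giving *mevahodhif*.
The past-tense form *mevahodhif*: last vowel = /i/, a front vowel → -i → *mevahodhifi*.
The agentive form *mevahodhifi* — last vowel /i/ (a high vowel) → -gu → *mevahodhifigu*.

mevahodhifigu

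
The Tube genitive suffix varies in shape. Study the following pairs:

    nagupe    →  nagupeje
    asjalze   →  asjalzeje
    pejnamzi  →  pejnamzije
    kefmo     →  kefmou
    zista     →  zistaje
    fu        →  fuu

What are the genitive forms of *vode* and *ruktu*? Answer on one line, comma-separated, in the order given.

vodeje, ruktuu

The pattern is rounding harmony: -u when the last vowel of the stem is a rounded vowel (*kefmo*, *fu*); -je when the last vowel of the stem is an unrounded vowel (*nagupe*, *asjalze*, *pejnamzi*, *zista*).
The last vowel of *vode* is /e/, which is an unrounded vowel, so the suffix is -je, giving *vodeje*.
The last vowel of *ruktu* is /u/, which is a rounded vowel, so the suffix is -u, giving *ruktuu*.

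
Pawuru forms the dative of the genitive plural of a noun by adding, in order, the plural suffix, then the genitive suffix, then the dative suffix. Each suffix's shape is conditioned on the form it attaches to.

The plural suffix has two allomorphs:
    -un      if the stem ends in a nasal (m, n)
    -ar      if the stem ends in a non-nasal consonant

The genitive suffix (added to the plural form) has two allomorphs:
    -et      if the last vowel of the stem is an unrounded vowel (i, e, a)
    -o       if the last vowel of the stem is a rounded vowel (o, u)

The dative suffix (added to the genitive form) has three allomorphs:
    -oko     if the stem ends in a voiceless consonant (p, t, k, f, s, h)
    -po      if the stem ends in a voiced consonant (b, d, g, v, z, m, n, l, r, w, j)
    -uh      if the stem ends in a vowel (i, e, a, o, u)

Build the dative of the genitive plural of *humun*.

*humun* — final consonant /n/ (a nasal) → -un → *humunun*.
Since the last vowel of the plural form *humunun* is /u/ (a rounded vowel), it takes -o, giving *humununo*.
Since the final sound of the genitive form *humununo* is /o/ (a vowel), it takes -uh, giving *humununouh*.

humununouh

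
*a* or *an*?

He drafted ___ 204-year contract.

The indefinite article is chosen by the initial *sound* of the following word, not its spelling.
The number *204* is spoken "two hundred …", beginning with /tuː/ — a consonant sound.
So the article is *a*: He drafted a 204-year contract.

a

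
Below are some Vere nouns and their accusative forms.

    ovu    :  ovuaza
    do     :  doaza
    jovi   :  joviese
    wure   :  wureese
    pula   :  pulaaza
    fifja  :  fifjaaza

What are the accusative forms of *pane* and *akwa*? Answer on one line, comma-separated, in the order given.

paneese, akwaaza

The suffix is conditioned by the last vowel: -ese when the last vowel of the stem is a front vowel (*jovi*, *wure*); -aza when the last vowel of the stem is a back vowel (*ovu*, *do*, *pula*, *fifja*).
Since the last vowel of *pane* is /e/ (a front vowel), it takes -ese, giving *paneese*.
Since the last vowel of *akwa* is /a/ (a back vowel), it takes -aza, giving *akwaaza*.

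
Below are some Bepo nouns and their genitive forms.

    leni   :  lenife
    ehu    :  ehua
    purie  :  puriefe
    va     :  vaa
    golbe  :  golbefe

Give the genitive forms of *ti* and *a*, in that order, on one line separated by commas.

tife, aa

Looking at the last vowel of each stem: -fe when the last vowel of the stem is a front vowel (*leni*, *purie*, *golbe*); -a when the last vowel of the stem is a back vowel (*ehu*, *va*).
The last vowel of *ti* is /i/, which is a front vowel, so the suffix is -fe, giving *tife*.
*a*: last vowel = /a/, a back vowel → -a → *aa*.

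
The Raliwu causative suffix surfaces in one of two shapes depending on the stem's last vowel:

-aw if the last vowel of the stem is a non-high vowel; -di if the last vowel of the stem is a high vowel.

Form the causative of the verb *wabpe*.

*wabpe*: last vowel = /e/, a non-high vowel → -aw → *wabpeaw*.

wabpeaw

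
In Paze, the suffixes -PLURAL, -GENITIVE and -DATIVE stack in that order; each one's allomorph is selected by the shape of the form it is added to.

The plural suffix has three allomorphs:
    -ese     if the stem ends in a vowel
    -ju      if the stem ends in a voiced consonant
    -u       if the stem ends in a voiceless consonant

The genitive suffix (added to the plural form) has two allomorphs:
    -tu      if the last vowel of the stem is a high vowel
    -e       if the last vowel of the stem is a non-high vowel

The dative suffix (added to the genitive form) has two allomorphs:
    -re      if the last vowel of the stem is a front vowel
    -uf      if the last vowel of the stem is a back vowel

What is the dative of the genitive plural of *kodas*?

The final sound of *kodas* is /s/, which is a voiceless consonant, so the plural suffix is -u, giving *kodasu*.
The last vowel of the plural form *kodasu* is /u/, which is a high vowel, so the genitive suffix is -tu, giving *kodasutu*.
The genitive form *kodasutu* — last vowel /u/ (a back vowel) → -uf → *kodasutuuf*.

kodasutuuf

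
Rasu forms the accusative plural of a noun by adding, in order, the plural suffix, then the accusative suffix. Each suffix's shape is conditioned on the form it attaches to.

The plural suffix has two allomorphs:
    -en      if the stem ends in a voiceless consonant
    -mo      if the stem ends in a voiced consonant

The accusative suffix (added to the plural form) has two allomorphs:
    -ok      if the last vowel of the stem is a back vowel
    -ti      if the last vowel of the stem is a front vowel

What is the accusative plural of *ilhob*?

ilhobmook

The final consonant of *ilhob* is /b/, which is voiced, so the plural suffix is -mo, giving *ilhobmo*.
Since the last vowel of the plural form *ilhobmo* is /o/ (a back vowel), it takes -ok, giving *ilhobmook*.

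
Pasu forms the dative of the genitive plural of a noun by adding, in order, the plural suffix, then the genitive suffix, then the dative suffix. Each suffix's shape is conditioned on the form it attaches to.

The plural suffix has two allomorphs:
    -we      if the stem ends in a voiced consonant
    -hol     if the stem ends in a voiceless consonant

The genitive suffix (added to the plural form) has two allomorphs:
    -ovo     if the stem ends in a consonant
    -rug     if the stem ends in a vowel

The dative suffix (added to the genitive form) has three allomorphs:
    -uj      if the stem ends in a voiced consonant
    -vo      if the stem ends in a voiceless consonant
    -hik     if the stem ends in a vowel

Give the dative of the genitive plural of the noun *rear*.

Since the final consonant of *rear* is /r/ (voiced), it takes -we, giving *rearwe*.
The plural form *rearwe*: final sound = /e/, a vowel → -rug → *rearwerug*.
Since the final sound of the genitive form *rearwerug* is /g/ (a voiced consonant), it takes -uj, giving *rearweruguj*.

rearweruguj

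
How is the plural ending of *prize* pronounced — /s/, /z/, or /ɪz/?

The stem *prize* ends in a sibilant (/s, z, ʃ, ʒ, tʃ, dʒ/).
The plural suffix surfaces as /ɪz/ after sibilants, /s/ after other voiceless consonants, and /z/ after other voiced sounds.
So the plural -s on *prize* is pronounced /ɪz/.

/ɪz/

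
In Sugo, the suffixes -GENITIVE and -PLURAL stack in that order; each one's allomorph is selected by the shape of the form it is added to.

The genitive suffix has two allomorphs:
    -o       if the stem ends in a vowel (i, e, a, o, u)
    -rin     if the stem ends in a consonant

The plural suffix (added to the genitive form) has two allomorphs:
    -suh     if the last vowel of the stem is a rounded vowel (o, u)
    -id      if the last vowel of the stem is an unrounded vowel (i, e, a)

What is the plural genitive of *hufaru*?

hufaruosuh

The final sound of *hufaru* is /u/, which is a vowel, so the genitive suffix is -o, giving *hufaruo*.
The last vowel of the genitive form *hufaruo* is /o/, which is a rounded vowel, so the plural suffix is -suh, giving *hufaruosuh*.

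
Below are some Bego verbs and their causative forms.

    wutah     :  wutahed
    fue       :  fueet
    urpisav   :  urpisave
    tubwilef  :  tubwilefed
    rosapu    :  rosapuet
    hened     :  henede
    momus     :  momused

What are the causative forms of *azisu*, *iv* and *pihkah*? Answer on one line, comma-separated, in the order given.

azisuet, ive, pihkahed

The suffix is conditioned by the final sound: -ed when the stem ends in a voiceless consonant (*wutah*, *tubwilef*, *momus*); -e when the stem ends in a voiced consonant (*urpisav*, *hened*); -et when the stem ends in a vowel (*fue*, *rosapu*).
*azisu* — final sound /u/ (a vowel) → -et → *azisuet*.
*iv*: final sound = /v/, a voiced consonant → -e → *ive*.
Since the final sound of *pihkah* is /h/ (a voiceless consonant), it takes -ed, giving *pihkahed*.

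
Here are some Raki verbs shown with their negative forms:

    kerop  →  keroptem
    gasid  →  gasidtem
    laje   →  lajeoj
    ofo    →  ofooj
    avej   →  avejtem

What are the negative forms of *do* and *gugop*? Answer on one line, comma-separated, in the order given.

Looking at the final sound of each stem: -tem when the stem ends in a consonant (*kerop*, *gasid*, *avej*); -oj when the stem ends in a vowel (*laje*, *ofo*).
The final sound of *do* is /o/, which is a vowel, so the suffix is -oj, giving *dooj*.
*gugop*: final sound = /p/, a consonant → -tem → *gugoptem*.

dooj, gugoptem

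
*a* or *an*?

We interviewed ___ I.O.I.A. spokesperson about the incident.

The indefinite article is chosen by the initial *sound* of the following word, not its spelling.
The initialism *I.O.I.A.* is read letter by letter; the first letter, I, is pronounced /aɪ/, which begins with a vowel sound.
So the article is *an*: We interviewed an I.O.I.A. spokesperson about the incident.

an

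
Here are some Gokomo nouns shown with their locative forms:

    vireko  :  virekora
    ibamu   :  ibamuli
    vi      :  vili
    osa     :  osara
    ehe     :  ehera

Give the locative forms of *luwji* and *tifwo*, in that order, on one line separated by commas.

The alternation tracks the last vowel of the stem — -li when the last vowel of the stem is a high vowel (*ibamu*, *vi*); -ra when the last vowel of the stem is a non-high vowel (*vireko*, *osa*, *ehe*).
The last vowel of *luwji* is /i/, which is a high vowel, so the suffix is -li, giving *luwjili*.
*tifwo*: last vowel = /o/, a non-high vowel → -ra → *tifwora*.

luwjili, tifwora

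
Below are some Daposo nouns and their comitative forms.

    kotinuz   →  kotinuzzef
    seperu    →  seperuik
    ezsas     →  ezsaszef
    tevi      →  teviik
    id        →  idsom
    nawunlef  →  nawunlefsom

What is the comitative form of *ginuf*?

ginufsom

Looking at the final sound of each stem: -zef when the stem ends in a sibilant (*kotinuz*, *ezsas*); -som when the stem ends in a non-sibilant consonant (*id*, *nawunlef*); -ik when the stem ends in a vowel (*seperu*, *tevi*).
Since the final sound of *ginuf* is /f/ (a non-sibilant consonant), it takes -som, giving *ginufsom*.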